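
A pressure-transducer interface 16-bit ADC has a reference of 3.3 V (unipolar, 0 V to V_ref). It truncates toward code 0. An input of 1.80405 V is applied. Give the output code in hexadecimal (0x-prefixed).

code 0x8BF3 (decimal 35827)

With 65536 levels over 3.3 V, one step is 50.35 µV.
Input sits at 35827.340 steps above V_low.
⌊·⌋(35827.340) = 35827.
In hexadecimal (0x-prefixed): 0x8BF3.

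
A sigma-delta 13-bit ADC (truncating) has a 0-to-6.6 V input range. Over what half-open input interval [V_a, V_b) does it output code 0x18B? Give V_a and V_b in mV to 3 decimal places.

[318.237 mV, 319.043 mV)

LSB = 6.6/2^13 = 0.806 mV.
Code 0x18B = 395 decimal.
V_a = V_low + 395·LSB = 0.318237 V; V_b = V_low + 396·LSB = 0.319043 V.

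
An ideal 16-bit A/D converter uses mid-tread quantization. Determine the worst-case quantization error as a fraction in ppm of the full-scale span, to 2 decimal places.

Rounding → worst-case error = ½ LSB = V_FS/2^17, so 1e+06/131072 = 7.62939 ppm of full scale.

7.63 ppm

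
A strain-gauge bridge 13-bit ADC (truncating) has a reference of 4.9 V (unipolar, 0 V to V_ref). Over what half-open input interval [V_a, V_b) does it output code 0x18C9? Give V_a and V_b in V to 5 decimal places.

[3.79523 V, 3.79583 V)

LSB = 4.9/2^13 = 0.598 mV.
Code 0x18C9 = 6345 decimal.
V_a = V_low + 6345·LSB = 3.79523 V; V_b = V_low + 6346·LSB = 3.79583 V.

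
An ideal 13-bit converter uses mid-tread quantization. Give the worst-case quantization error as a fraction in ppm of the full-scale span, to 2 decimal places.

61.04 ppm

Rounding → worst-case error = ½ LSB = V_FS/2^14, so 1e+06/16384 = 61.0352 ppm of full scale.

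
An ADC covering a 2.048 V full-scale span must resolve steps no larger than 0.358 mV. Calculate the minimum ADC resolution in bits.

13 bits

Number of steps required ≥ 2.048 V / 0.358 mV = 5720.67.
Need 2^N ≥ 5720.67; 2^12 = 4096, 2^13 = 8192.
Minimum N = 13.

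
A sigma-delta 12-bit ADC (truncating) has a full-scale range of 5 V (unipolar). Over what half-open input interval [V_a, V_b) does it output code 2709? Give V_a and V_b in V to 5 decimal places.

LSB = 5/2^12 = 1.221 mV.
V_a = V_low + 2709·LSB = 3.30688 V; V_b = V_low + 2710·LSB = 3.30811 V.

[3.30688 V, 3.30811 V)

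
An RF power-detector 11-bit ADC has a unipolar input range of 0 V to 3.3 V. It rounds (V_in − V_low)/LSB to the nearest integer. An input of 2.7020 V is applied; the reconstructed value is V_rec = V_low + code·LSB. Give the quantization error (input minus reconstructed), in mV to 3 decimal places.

LSB = 3.3/2^11 = 1.611 mV.
(2.7020 − 0)/0.00161133 = 1676.8776; round gives code 1677.
V_rec = 0 + 1677·0.00161133 = 2.7021973 V.
V_in − V_rec = -0.000197266 V = -0.197 mV.

-0.197 mV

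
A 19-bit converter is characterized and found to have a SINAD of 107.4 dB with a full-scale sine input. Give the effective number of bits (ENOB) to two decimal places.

ENOB = (SINAD − 1.76) / 6.02 = (107.4 − 1.76)/6.02 = 17.548.

17.55 bits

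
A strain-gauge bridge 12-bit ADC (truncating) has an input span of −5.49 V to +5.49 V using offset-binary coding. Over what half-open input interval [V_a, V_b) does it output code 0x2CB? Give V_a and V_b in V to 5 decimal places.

[-3.57333 V, -3.57064 V)

LSB = 10.98/2^12 = 2.681 mV.
Code 0x2CB = 715 decimal.
V_a = V_low + 715·LSB = -3.57333 V; V_b = V_low + 716·LSB = -3.57064 V.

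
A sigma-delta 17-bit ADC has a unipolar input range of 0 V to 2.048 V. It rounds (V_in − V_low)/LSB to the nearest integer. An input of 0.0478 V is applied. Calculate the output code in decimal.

code 3059

Full-scale span = 2.048 V; LSB = 2.048/2^17 = 15.62 µV.
(0.0478 − 0) / 1.5625e-05 = 3059.200 LSBs.
So the output code is 3059.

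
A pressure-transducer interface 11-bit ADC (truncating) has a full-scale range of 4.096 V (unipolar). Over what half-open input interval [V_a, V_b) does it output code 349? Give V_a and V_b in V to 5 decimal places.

[0.69800 V, 0.70000 V)

LSB = 4.096/2^11 = 2.000 mV.
V_a = V_low + 349·LSB = 0.698 V; V_b = V_low + 350·LSB = 0.7 V.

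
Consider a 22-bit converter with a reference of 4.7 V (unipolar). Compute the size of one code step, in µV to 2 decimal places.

Full-scale span = 4.7 V.
LSB = 4.7 / 2^22 = 4.7 / 4194304 = 1.12057e-06 V = 1.12 µV.

1.12 µV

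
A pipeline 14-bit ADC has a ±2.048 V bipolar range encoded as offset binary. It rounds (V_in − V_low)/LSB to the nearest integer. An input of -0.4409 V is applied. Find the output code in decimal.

LSB = 4.096 V / 16384 = 250.00 µV.
Input sits at 6428.400 steps above V_low.
So the output code is 6428.

code 6428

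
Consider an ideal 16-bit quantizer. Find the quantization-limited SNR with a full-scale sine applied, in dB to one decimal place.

SNR ≈ 6.02·N + 1.76 dB = 6.02·16 + 1.76 = 98.08 dB.

98.1 dB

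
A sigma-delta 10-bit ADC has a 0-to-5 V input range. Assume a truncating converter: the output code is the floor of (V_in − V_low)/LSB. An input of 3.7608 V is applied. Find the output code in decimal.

code 770

Full-scale span = 5 V; LSB = 5/2^10 = 4.883 mV.
Input sits at 770.212 steps above V_low.
So the output code is 770.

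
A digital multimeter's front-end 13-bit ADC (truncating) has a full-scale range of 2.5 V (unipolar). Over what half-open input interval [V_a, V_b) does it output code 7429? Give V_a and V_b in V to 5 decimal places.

[2.26715 V, 2.26746 V)

LSB = 2.5/2^13 = 305.18 µV.
V_a = V_low + 7429·LSB = 2.26715 V; V_b = V_low + 7430·LSB = 2.26746 V.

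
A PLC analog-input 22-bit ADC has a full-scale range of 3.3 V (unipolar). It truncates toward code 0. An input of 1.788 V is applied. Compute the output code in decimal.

code 2272550

Full-scale span = 3.3 V; LSB = 3.3/2^22 = 0.79 µV.
Input sits at 2272550.167 steps above V_low.
⌊·⌋(2272550.167) = 2272550.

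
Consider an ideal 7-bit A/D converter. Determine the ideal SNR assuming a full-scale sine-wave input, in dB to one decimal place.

43.9 dB

SNR ≈ 6.02·N + 1.76 dB = 6.02·7 + 1.76 = 43.90 dB.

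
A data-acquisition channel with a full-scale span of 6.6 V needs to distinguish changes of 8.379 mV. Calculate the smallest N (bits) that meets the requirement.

Number of steps required ≥ 6.6 V / 8.379 mV = 787.68.
Need 2^N ≥ 787.68; 2^9 = 512, 2^10 = 1024.
Minimum N = 10.

10 bits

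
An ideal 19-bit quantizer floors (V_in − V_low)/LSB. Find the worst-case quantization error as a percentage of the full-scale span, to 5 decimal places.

Truncating → worst-case error = 1 LSB = V_FS/2^19, so 100/524288 = 0.000190735 % of full scale.

0.00019 %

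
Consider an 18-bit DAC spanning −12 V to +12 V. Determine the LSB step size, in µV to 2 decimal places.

91.55 µV

Full-scale span = 24 V.
LSB = 24 / 2^18 = 24 / 262144 = 9.15527e-05 V = 91.55 µV.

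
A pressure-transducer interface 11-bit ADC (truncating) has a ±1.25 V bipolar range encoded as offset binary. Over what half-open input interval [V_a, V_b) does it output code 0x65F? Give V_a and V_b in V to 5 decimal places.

[0.74097 V, 0.74219 V)

LSB = 2.5/2^11 = 1.221 mV.
Code 0x65F = 1631 decimal.
V_a = V_low + 1631·LSB = 0.740967 V; V_b = V_low + 1632·LSB = 0.742188 V.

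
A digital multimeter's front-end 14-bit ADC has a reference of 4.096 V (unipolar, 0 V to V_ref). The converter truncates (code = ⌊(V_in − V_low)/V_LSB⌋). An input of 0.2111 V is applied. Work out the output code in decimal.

code 844

Full-scale span = 4.096 V; LSB = 4.096/2^14 = 250.00 µV.
(V_in − V_low)/LSB = (0.2111 − 0) / 0.00025 = 844.400.
⌊·⌋(844.400) = 844.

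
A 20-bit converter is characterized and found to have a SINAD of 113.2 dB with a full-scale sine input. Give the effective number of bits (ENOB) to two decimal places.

18.51 bits

ENOB = (SINAD − 1.76) / 6.02 = (113.2 − 1.76)/6.02 = 18.512.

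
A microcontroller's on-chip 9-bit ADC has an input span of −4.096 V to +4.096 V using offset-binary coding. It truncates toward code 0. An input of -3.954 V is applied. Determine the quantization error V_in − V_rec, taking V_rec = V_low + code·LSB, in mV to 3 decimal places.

One LSB is 8.192 V / 512 = 16.000 mV.
(-3.954 − (−4.096))/0.016 = 8.8750; ⌊·⌋ gives code 8.
V_rec = (−4.096) + 8·0.016 = -3.968 V.
Difference: 0.014 V → 14.000 mV.

14.000 mV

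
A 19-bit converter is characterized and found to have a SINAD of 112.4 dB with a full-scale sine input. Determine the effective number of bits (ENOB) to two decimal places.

ENOB = (SINAD − 1.76) / 6.02 = (112.4 − 1.76)/6.02 = 18.379.

18.38 bits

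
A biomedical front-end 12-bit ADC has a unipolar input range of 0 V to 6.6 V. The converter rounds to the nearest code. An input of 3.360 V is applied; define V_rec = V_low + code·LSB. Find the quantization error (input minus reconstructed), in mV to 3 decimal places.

LSB = 6.6/2^12 = 1.611 mV.
(V_in − V_low)/LSB = (3.360 − 0)/0.00161133 = 2085.2364 → code 2085 (round).
Reconstructed: 3.3596191 V.
Error = 3.360 − 3.3596191 = 0.000380859 V = 0.381 mV.

0.381 mV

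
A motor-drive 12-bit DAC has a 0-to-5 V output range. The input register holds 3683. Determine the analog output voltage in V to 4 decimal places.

4.4958 V

LSB = 5 V / 2^12 = 1.221 mV.
V_out = 0 + 3683 × 0.0012207 V = 4.49585 V.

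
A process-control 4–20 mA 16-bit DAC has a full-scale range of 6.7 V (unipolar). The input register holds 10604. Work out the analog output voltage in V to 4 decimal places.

1.0841 V

LSB = 6.7 V / 2^16 = 102.23 µV.
V_out = 0 + 10604 × 0.000102234 V = 1.08409 V.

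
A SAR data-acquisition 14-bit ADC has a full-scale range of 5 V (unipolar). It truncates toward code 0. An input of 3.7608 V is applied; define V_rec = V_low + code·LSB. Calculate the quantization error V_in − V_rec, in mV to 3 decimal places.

0.119 mV

LSB = 5/2^14 = 305.18 µV.
Scaled input = 12323.3894 LSBs, so code = 12323.
V_rec = 0 + 12323·0.000305176 = 3.7606812 V.
V_in − V_rec = 0.000118848 V = 0.119 mV.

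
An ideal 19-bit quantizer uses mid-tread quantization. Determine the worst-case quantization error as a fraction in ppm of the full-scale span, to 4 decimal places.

Rounding → worst-case error = ½ LSB = V_FS/2^20, so 1e+06/1048576 = 0.953674 ppm of full scale.

0.9537 ppm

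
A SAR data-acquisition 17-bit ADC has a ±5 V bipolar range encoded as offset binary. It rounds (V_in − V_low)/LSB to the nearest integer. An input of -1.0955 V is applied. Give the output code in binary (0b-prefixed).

code 0b1100011111101001 (decimal 51177)

With 131072 levels over 10 V, one step is 76.29 µV.
(-1.0955 − (−5)) / 7.62939e-05 = 51177.062 LSBs.
Round → code 51177.
In binary (0b-prefixed): 0b1100011111101001.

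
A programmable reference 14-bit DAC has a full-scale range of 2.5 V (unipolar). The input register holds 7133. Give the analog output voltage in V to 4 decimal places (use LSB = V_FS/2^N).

1.0884 V

LSB = 2.5 V / 2^14 = 152.59 µV.
V_out = 0 + 7133 × 0.000152588 V = 1.08841 V.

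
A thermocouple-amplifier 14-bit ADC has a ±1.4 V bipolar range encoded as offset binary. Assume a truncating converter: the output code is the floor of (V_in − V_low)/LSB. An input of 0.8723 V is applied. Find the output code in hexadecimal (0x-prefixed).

code 0x33F0 (decimal 13296)

With 16384 levels over 2.8 V, one step is 170.90 µV.
(V_in − V_low)/LSB = (0.8723 − (−1.4)) / 0.000170898 = 13296.201.
So the output code is 13296.
In hexadecimal (0x-prefixed): 0x33F0.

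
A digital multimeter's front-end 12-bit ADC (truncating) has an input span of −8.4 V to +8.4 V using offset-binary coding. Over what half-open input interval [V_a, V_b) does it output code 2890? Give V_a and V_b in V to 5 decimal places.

[3.45352 V, 3.45762 V)

LSB = 16.8/2^12 = 4.102 mV.
V_a = V_low + 2890·LSB = 3.45352 V; V_b = V_low + 2891·LSB = 3.45762 V.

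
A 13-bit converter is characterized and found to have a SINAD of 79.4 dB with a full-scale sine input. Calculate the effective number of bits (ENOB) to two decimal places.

ENOB = (SINAD − 1.76) / 6.02 = (79.4 − 1.76)/6.02 = 12.897.

12.90 bits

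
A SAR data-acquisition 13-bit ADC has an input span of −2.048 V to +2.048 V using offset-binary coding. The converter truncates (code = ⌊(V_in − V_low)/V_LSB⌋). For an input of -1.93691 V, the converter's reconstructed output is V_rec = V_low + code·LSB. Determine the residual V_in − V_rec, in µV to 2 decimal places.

Step size: 4.096 V ÷ 2^13 = 0.500 mV.
Scaled input = 222.1800 LSBs, so code = 222.
V_rec = (−2.048) + 222·0.0005 = -1.937 V.
V_in − V_rec = 9e-05 V = 90.00 µV.

90.00 µV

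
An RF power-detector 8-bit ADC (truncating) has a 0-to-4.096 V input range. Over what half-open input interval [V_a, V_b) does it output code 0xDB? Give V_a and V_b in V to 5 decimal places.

LSB = 4.096/2^8 = 16.000 mV.
Code 0xDB = 219 decimal.
V_a = V_low + 219·LSB = 3.504 V; V_b = V_low + 220·LSB = 3.52 V.

[3.50400 V, 3.52000 V)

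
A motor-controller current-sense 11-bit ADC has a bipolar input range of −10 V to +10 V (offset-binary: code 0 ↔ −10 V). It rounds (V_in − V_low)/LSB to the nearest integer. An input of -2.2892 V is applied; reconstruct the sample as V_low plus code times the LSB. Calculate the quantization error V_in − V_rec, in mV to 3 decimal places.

-4.044 mV

Step size: 20 V ÷ 2^11 = 9.766 mV.
(-2.2892 − (−10))/0.00976562 = 789.5859; round gives code 790.
V_rec = (−10) + 790·0.00976562 = -2.2851562 V.
Difference: -0.00404375 V → -4.044 mV.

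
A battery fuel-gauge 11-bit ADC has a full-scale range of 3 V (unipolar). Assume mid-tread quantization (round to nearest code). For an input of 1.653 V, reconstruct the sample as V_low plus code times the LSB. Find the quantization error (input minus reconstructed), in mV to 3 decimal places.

0.656 mV

LSB = 3/2^11 = 1.465 mV.
Scaled input = 1128.4480 LSBs, so code = 1128.
V_rec = 0 + 1128·0.00146484 = 1.6523438 V.
Error = 1.653 − 1.6523438 = 0.00065625 V = 0.656 mV.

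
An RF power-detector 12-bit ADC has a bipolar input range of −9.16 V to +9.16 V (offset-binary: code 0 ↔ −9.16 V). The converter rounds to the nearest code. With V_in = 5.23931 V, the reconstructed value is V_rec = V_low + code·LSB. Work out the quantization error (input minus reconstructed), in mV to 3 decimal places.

One LSB is 18.32 V / 4096 = 4.473 mV.
Scaled input = 3219.4090 LSBs, so code = 3219.
V_rec = (−9.16) + 3219·0.00447266 = 5.2374805 V.
Error = 5.23931 − 5.2374805 = 0.00182953 V = 1.830 mV.

1.830 mV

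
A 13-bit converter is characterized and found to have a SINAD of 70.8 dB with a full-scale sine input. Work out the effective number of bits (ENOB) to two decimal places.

ENOB = (SINAD − 1.76) / 6.02 = (70.8 − 1.76)/6.02 = 11.468.

11.47 bits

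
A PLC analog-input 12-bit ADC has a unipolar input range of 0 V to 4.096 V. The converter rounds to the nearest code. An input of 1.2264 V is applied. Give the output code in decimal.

code 1226

Full-scale span = 4.096 V; LSB = 4.096/2^12 = 1.000 mV.
Input sits at 1226.400 steps above V_low.
Round → code 1226.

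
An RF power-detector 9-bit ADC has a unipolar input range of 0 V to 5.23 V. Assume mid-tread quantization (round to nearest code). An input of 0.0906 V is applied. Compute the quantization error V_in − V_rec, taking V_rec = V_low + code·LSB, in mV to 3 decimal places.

One LSB is 5.23 V / 512 = 10.215 mV.
(V_in − V_low)/LSB = (0.0906 − 0)/0.0102148 = 8.8694 → code 9 (round).
V_rec = 0 + 9·0.0102148 = 0.091933594 V.
Error = 0.0906 − 0.091933594 = -0.00133359 V = -1.334 mV.

-1.334 mV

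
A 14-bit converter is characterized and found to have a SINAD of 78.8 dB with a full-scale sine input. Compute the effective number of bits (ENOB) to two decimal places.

ENOB = (SINAD − 1.76) / 6.02 = (78.8 − 1.76)/6.02 = 12.797.

12.80 bits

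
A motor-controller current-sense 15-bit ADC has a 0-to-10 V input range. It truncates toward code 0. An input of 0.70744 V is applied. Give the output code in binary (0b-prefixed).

Full-scale span = 10 V; LSB = 10/2^15 = 305.18 µV.
(0.70744 − 0) / 0.000305176 = 2318.139 LSBs.
Floor → code 2318.
In binary (0b-prefixed): 0b100100001110.

code 0b100100001110 (decimal 2318)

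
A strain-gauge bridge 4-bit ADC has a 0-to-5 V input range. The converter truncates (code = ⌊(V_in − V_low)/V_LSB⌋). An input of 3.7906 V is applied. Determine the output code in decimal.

LSB = 5 V / 16 = 312.500 mV.
(3.7906 − 0) / 0.3125 = 12.130 LSBs.
⌊·⌋(12.130) = 12.

code 12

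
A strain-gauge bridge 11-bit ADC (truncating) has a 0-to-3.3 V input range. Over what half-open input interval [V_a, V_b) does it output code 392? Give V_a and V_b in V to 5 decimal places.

LSB = 3.3/2^11 = 1.611 mV.
V_a = V_low + 392·LSB = 0.631641 V; V_b = V_low + 393·LSB = 0.633252 V.

[0.63164 V, 0.63325 V)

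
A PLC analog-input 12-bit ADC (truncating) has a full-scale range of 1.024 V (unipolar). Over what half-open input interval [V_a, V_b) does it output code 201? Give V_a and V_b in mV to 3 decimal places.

[50.250 mV, 50.500 mV)

LSB = 1.024/2^12 = 250.00 µV.
V_a = V_low + 201·LSB = 0.05025 V; V_b = V_low + 202·LSB = 0.0505 V.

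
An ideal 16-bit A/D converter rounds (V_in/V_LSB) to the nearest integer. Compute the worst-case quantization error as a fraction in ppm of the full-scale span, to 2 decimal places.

7.63 ppm

Rounding → worst-case error = ½ LSB = V_FS/2^17, so 1e+06/131072 = 7.62939 ppm of full scale.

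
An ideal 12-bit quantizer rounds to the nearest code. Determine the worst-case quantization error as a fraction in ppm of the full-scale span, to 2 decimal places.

122.07 ppm

Rounding → worst-case error = ½ LSB = V_FS/2^13, so 1e+06/8192 = 122.07 ppm of full scale.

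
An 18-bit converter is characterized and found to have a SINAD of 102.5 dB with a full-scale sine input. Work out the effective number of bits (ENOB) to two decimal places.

ENOB = (SINAD − 1.76) / 6.02 = (102.5 − 1.76)/6.02 = 16.734.

16.73 bits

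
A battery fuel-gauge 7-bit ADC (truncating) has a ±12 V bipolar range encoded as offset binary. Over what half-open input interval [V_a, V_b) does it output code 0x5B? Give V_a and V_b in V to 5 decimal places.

LSB = 24/2^7 = 187.500 mV.
Code 0x5B = 91 decimal.
V_a = V_low + 91·LSB = 5.0625 V; V_b = V_low + 92·LSB = 5.25 V.

[5.06250 V, 5.25000 V)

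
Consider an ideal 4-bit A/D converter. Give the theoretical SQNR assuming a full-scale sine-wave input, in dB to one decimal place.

25.8 dB

SNR ≈ 6.02·N + 1.76 dB = 6.02·4 + 1.76 = 25.84 dB.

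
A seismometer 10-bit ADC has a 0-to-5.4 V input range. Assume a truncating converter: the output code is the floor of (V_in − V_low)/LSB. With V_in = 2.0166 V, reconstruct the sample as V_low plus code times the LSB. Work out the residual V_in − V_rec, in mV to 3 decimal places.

2.147 mV

One LSB is 5.4 V / 1024 = 5.273 mV.
Scaled input = 382.4071 LSBs, so code = 382.
Reconstructed: 2.0144531 V.
Error = 2.0166 − 2.0144531 = 0.00214687 V = 2.147 mV.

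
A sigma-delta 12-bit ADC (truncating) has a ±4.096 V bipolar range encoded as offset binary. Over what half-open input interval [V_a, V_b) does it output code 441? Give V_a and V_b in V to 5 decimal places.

LSB = 8.192/2^12 = 2.000 mV.
V_a = V_low + 441·LSB = -3.214 V; V_b = V_low + 442·LSB = -3.212 V.

[-3.21400 V, -3.21200 V)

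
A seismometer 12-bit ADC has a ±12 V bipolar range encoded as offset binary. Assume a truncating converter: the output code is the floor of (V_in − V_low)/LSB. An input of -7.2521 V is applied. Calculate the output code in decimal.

code 810

Full-scale span = 24 V; LSB = 24/2^12 = 5.859 mV.
(V_in − V_low)/LSB = (-7.2521 − (−12)) / 0.00585938 = 810.308.
So the output code is 810.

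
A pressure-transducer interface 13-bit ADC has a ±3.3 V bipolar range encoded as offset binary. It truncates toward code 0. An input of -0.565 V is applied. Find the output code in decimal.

LSB = 6.6 V / 8192 = 0.806 mV.
(-0.565 − (−3.3)) / 0.000805664 = 3394.715 LSBs.
Floor → code 3394.

code 3394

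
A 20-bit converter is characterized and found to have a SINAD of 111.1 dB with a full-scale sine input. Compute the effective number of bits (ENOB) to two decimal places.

ENOB = (SINAD − 1.76) / 6.02 = (111.1 − 1.76)/6.02 = 18.163.

18.16 bits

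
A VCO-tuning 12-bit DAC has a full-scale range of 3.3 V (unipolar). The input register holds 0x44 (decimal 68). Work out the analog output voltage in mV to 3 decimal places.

54.785 mV

LSB = 3.3 V / 2^12 = 0.806 mV.
Code 0x44 = 68 decimal.
V_out = 0 + 68 × 0.000805664 V = 0.0547852 V.
= 54.785 mV.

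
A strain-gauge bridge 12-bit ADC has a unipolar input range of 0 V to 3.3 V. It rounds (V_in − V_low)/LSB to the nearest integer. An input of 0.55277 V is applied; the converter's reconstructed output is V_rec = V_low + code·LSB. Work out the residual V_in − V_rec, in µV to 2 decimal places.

Step size: 3.3 V ÷ 2^12 = 0.806 mV.
(V_in − V_low)/LSB = (0.55277 − 0)/0.000805664 = 686.1048 → code 686 (round).
Code 686 maps back to 0 + 686×0.000805664 V = 0.55268555 V.
Difference: 8.44531e-05 V → 84.45 µV.

84.45 µV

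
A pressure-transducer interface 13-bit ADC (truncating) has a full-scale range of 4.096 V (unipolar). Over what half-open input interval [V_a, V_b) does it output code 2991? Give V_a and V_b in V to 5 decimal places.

[1.49550 V, 1.49600 V)

LSB = 4.096/2^13 = 0.500 mV.
V_a = V_low + 2991·LSB = 1.4955 V; V_b = V_low + 2992·LSB = 1.496 V.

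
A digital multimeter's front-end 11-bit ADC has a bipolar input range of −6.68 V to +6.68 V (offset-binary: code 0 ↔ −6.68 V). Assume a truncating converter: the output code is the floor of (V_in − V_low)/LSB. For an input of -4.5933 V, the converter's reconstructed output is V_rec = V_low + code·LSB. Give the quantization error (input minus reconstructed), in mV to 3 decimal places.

5.723 mV

One LSB is 13.36 V / 2048 = 6.523 mV.
Scaled input = 319.8774 LSBs, so code = 319.
Reconstructed: -4.5990234 V.
Difference: 0.00572344 V → 5.723 mV.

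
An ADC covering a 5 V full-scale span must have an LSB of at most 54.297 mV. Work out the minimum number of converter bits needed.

7 bits

Number of steps required ≥ 5 V / 54.297 mV = 92.09.
Need 2^N ≥ 92.09; 2^6 = 64, 2^7 = 128.
Minimum N = 7.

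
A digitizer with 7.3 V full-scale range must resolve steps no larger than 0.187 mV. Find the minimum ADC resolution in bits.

Number of steps required ≥ 7.3 V / 0.187 mV = 39037.43.
Need 2^N ≥ 39037.43; 2^15 = 32768, 2^16 = 65536.
Minimum N = 16.

16 bits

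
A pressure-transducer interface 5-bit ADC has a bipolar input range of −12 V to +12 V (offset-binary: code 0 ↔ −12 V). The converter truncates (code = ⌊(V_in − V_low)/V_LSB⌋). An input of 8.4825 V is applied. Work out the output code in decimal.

LSB = 24 V / 32 = 0.7500 V.
(8.4825 − (−12)) / 0.75 = 27.310 LSBs.
⌊·⌋(27.310) = 27.

code 27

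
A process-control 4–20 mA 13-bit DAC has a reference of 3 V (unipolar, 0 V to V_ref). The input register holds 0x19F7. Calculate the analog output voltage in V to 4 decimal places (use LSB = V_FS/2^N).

LSB = 3 V / 2^13 = 366.21 µV.
Code 0x19F7 = 6647 decimal.
V_out = 0 + 6647 × 0.000366211 V = 2.4342 V.

2.4342 V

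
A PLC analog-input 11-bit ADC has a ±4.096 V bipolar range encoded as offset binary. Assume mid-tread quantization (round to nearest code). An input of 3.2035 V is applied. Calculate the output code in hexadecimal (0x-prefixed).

code 0x721 (decimal 1825)

With 2048 levels over 8.192 V, one step is 4.000 mV.
Input sits at 1824.875 steps above V_low.
So the output code is 1825.
In hexadecimal (0x-prefixed): 0x721.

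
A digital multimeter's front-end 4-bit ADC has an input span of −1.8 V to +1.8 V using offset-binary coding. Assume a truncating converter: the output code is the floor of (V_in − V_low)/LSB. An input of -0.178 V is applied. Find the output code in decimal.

With 16 levels over 3.6 V, one step is 225.000 mV.
(V_in − V_low)/LSB = (-0.178 − (−1.8)) / 0.225 = 7.209.
So the output code is 7.

code 7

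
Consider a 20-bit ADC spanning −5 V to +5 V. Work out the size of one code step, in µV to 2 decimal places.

Full-scale span = 10 V.
LSB = 10 / 2^20 = 10 / 1048576 = 9.53674e-06 V = 9.54 µV.

9.54 µV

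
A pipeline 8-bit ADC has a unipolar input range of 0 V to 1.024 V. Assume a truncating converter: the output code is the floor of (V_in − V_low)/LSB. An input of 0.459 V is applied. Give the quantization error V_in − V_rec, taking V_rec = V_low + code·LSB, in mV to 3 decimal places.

Step size: 1.024 V ÷ 2^8 = 4.000 mV.
(0.459 − 0)/0.004 = 114.7500; ⌊·⌋ gives code 114.
V_rec = 0 + 114·0.004 = 0.456 V.
V_in − V_rec = 0.003 V = 3.000 mV.

3.000 mV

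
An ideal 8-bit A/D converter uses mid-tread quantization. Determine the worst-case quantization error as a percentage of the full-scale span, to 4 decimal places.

0.1953 %

Rounding → worst-case error = ½ LSB = V_FS/2^9, so 100/512 = 0.195312 % of full scale.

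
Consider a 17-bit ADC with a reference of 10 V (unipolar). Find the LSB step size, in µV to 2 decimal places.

Full-scale span = 10 V.
LSB = 10 / 2^17 = 10 / 131072 = 7.62939e-05 V = 76.29 µV.

76.29 µV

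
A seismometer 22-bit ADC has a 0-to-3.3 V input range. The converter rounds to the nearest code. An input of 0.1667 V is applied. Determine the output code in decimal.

code 211876

With 4194304 levels over 3.3 V, one step is 0.79 µV.
(V_in − V_low)/LSB = (0.1667 − 0) / 7.86781e-07 = 211875.902.
So the output code is 211876.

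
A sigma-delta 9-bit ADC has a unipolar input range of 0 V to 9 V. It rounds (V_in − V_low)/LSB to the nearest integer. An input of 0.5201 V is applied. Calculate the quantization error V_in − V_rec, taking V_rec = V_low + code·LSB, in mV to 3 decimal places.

-7.244 mV

One LSB is 9 V / 512 = 17.578 mV.
Scaled input = 29.5879 LSBs, so code = 30.
V_rec = 0 + 30·0.0175781 = 0.52734375 V.
Difference: -0.00724375 V → -7.244 mV.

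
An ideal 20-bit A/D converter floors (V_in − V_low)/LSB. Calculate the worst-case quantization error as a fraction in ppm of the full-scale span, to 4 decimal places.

0.9537 ppm

Truncating → worst-case error = 1 LSB = V_FS/2^20, so 1e+06/1048576 = 0.953674 ppm of full scale.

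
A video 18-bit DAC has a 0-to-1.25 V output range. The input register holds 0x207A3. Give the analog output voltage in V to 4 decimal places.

0.6343 V

LSB = 1.25 V / 2^18 = 4.77 µV.
Code 0x207A3 = 133027 decimal.
V_out = 0 + 133027 × 4.76837e-06 V = 0.634322 V.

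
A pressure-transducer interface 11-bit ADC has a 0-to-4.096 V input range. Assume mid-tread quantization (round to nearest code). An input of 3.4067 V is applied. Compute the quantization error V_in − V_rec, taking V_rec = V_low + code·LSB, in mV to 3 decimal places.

One LSB is 4.096 V / 2048 = 2.000 mV.
(V_in − V_low)/LSB = (3.4067 − 0)/0.002 = 1703.3500 → code 1703 (round).
Code 1703 maps back to 0 + 1703×0.002 V = 3.406 V.
Error = 3.4067 − 3.406 = 0.0007 V = 0.700 mV.

0.700 mV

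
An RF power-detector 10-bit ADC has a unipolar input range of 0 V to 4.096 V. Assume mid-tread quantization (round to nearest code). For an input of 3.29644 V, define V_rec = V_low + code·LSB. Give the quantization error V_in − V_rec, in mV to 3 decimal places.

One LSB is 4.096 V / 1024 = 4.000 mV.
(3.29644 − 0)/0.004 = 824.1100; round gives code 824.
Code 824 maps back to 0 + 824×0.004 V = 3.296 V.
Error = 3.29644 − 3.296 = 0.00044 V = 0.440 mV.

0.440 mV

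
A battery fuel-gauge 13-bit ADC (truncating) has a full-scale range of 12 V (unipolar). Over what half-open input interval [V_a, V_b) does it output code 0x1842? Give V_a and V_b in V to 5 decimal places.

LSB = 12/2^13 = 1.465 mV.
Code 0x1842 = 6210 decimal.
V_a = V_low + 6210·LSB = 9.09668 V; V_b = V_low + 6211·LSB = 9.09814 V.

[9.09668 V, 9.09814 V)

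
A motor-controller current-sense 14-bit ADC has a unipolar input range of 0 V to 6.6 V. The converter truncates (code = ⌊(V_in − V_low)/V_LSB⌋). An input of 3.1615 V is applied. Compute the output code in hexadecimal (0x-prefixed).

LSB = 6.6 V / 16384 = 402.83 µV.
(3.1615 − 0) / 0.000402832 = 7848.184 LSBs.
So the output code is 7848.
In hexadecimal (0x-prefixed): 0x1EA8.

code 0x1EA8 (decimal 7848)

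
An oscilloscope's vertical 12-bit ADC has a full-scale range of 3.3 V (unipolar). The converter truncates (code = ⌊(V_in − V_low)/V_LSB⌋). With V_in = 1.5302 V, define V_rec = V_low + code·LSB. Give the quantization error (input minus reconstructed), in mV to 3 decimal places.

LSB = 3.3/2^12 = 0.806 mV.
Scaled input = 1899.3028 LSBs, so code = 1899.
Reconstructed: 1.5299561 V.
Error = 1.5302 − 1.5299561 = 0.000243945 V = 0.244 mV.

0.244 mV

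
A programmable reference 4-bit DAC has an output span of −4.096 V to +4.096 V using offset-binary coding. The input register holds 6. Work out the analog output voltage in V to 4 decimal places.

LSB = 8.192 V / 2^4 = 0.5120 V.
V_out = (−4.096) + 6 × 0.512 V = -1.024 V.

-1.0240 V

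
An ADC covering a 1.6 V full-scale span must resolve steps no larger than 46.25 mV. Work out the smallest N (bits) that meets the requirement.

6 bits

Number of steps required ≥ 1.6 V / 46.25 mV = 34.59.
Need 2^N ≥ 34.59; 2^5 = 32, 2^6 = 64.
Minimum N = 6.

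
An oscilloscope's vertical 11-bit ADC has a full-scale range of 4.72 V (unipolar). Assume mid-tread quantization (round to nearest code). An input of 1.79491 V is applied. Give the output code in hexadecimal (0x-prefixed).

Full-scale span = 4.72 V; LSB = 4.72/2^11 = 2.305 mV.
(1.79491 − 0) / 0.00230469 = 778.808 LSBs.
So the output code is 779.
In hexadecimal (0x-prefixed): 0x30B.

code 0x30B (decimal 779)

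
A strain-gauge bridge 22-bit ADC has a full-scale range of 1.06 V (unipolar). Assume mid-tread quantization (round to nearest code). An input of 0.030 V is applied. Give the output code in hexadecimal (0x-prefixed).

With 4194304 levels over 1.06 V, one step is 0.25 µV.
(0.030 − 0) / 2.52724e-07 = 118706.717 LSBs.
So the output code is 118707.
In hexadecimal (0x-prefixed): 0x1CFB3.

code 0x1CFB3 (decimal 118707)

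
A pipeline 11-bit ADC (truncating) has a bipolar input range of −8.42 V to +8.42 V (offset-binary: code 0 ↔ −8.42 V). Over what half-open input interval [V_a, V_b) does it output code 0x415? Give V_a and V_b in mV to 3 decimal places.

[172.676 mV, 180.898 mV)

LSB = 16.84/2^11 = 8.223 mV.
Code 0x415 = 1045 decimal.
V_a = V_low + 1045·LSB = 0.172676 V; V_b = V_low + 1046·LSB = 0.180898 V.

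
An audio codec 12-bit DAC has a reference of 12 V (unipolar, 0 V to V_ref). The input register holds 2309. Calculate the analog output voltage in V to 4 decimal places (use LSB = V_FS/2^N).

LSB = 12 V / 2^12 = 2.930 mV.
V_out = 0 + 2309 × 0.00292969 V = 6.76465 V.

6.7646 V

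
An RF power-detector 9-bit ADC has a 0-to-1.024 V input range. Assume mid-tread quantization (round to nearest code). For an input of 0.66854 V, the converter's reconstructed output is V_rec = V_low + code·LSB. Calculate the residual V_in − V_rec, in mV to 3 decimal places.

Step size: 1.024 V ÷ 2^9 = 2.000 mV.
Scaled input = 334.2700 LSBs, so code = 334.
V_rec = 0 + 334·0.002 = 0.668 V.
V_in − V_rec = 0.00054 V = 0.540 mV.

0.540 mV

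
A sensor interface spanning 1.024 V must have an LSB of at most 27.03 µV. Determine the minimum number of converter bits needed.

16 bits

Number of steps required ≥ 1.024 V / 27.03 µV = 37883.83.
Need 2^N ≥ 37883.83; 2^15 = 32768, 2^16 = 65536.
Minimum N = 16.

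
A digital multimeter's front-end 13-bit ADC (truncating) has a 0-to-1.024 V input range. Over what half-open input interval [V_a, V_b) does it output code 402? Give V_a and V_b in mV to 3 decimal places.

LSB = 1.024/2^13 = 125.00 µV.
V_a = V_low + 402·LSB = 0.05025 V; V_b = V_low + 403·LSB = 0.050375 V.

[50.250 mV, 50.375 mV)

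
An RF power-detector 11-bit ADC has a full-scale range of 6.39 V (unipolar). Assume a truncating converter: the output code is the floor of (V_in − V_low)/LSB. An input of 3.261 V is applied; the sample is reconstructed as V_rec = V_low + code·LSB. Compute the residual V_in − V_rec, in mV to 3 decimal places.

0.478 mV

LSB = 6.39/2^11 = 3.120 mV.
(3.261 − 0)/0.00312012 = 1045.1531; ⌊·⌋ gives code 1045.
Reconstructed: 3.2605225 V.
V_in − V_rec = 0.000477539 V = 0.478 mV.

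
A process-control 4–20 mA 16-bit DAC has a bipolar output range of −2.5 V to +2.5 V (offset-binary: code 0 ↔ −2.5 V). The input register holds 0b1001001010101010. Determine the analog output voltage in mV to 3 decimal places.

LSB = 5 V / 2^16 = 76.29 µV.
Code 0b1001001010101010 = 37546 decimal.
V_out = (−2.5) + 37546 × 7.62939e-05 V = 0.364532 V.
= 364.532 mV.

364.532 mV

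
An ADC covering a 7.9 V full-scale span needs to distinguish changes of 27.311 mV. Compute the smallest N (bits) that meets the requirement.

9 bits

Number of steps required ≥ 7.9 V / 27.311 mV = 289.26.
Need 2^N ≥ 289.26; 2^8 = 256, 2^9 = 512.
Minimum N = 9.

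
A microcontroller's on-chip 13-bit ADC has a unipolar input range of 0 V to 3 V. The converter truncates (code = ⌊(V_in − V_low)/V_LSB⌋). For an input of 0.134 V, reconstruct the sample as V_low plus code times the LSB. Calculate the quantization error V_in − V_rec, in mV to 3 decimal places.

Step size: 3 V ÷ 2^13 = 366.21 µV.
(V_in − V_low)/LSB = (0.134 − 0)/0.000366211 = 365.9093 → code 365 (floor).
Reconstructed: 0.13366699 V.
Error = 0.134 − 0.13366699 = 0.000333008 V = 0.333 mV.

0.333 mV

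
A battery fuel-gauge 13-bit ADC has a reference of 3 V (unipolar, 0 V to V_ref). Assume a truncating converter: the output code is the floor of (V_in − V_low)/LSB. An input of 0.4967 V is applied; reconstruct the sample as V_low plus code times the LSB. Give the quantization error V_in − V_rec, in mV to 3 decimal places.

0.118 mV

One LSB is 3 V / 8192 = 366.21 µV.
Scaled input = 1356.3221 LSBs, so code = 1356.
Reconstructed: 0.49658203 V.
Error = 0.4967 − 0.49658203 = 0.000117969 V = 0.118 mV.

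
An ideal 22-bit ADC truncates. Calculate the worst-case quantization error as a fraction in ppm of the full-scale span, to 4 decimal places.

0.2384 ppm

Truncating → worst-case error = 1 LSB = V_FS/2^22, so 1e+06/4194304 = 0.238419 ppm of full scale.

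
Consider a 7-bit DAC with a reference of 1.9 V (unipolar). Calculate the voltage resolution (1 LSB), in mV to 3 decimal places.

14.844 mV

Full-scale span = 1.9 V.
LSB = 1.9 / 2^7 = 1.9 / 128 = 0.0148437 V = 14.844 mV.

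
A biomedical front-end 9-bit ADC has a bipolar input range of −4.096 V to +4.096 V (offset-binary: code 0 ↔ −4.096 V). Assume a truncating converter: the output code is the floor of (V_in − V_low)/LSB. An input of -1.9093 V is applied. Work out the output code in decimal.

LSB = 8.192 V / 512 = 16.000 mV.
(-1.9093 − (−4.096)) / 0.016 = 136.669 LSBs.
Floor → code 136.

code 136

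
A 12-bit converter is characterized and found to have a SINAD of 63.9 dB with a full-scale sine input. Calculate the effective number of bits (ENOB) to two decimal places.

10.32 bits

ENOB = (SINAD − 1.76) / 6.02 = (63.9 − 1.76)/6.02 = 10.322.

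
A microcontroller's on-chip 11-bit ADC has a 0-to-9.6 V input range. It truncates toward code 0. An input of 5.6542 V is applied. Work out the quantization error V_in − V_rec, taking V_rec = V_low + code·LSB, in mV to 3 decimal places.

Step size: 9.6 V ÷ 2^11 = 4.688 mV.
Scaled input = 1206.2293 LSBs, so code = 1206.
Reconstructed: 5.653125 V.
Difference: 0.001075 V → 1.075 mV.

1.075 mV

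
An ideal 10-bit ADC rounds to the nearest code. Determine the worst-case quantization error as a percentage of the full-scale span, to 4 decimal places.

0.0488 %

Rounding → worst-case error = ½ LSB = V_FS/2^11, so 100/2048 = 0.0488281 % of full scale.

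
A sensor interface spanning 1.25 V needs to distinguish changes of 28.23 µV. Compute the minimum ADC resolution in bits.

Number of steps required ≥ 1.25 V / 28.23 µV = 44279.14.
Need 2^N ≥ 44279.14; 2^15 = 32768, 2^16 = 65536.
Minimum N = 16.

16 bits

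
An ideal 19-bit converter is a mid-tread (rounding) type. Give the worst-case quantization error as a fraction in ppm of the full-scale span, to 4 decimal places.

Rounding → worst-case error = ½ LSB = V_FS/2^20, so 1e+06/1048576 = 0.953674 ppm of full scale.

0.9537 ppm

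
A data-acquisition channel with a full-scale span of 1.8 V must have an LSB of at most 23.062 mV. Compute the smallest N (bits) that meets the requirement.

7 bits

Number of steps required ≥ 1.8 V / 23.062 mV = 78.05.
Need 2^N ≥ 78.05; 2^6 = 64, 2^7 = 128.
Minimum N = 7.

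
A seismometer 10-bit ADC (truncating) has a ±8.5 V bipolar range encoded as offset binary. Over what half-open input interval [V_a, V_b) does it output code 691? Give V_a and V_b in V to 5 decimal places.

[2.97168 V, 2.98828 V)

LSB = 17/2^10 = 16.602 mV.
V_a = V_low + 691·LSB = 2.97168 V; V_b = V_low + 692·LSB = 2.98828 V.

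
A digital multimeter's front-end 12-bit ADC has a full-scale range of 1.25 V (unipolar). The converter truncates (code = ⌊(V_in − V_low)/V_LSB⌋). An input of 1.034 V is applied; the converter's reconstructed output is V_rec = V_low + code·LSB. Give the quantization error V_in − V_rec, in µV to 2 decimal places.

64.45 µV

Step size: 1.25 V ÷ 2^12 = 305.18 µV.
(V_in − V_low)/LSB = (1.034 − 0)/0.000305176 = 3388.2112 → code 3388 (floor).
V_rec = 0 + 3388·0.000305176 = 1.0339355 V.
Error = 1.034 − 1.0339355 = 6.44531e-05 V = 64.45 µV.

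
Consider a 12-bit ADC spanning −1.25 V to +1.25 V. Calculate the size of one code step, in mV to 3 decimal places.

0.610 mV

Full-scale span = 2.5 V.
LSB = 2.5 / 2^12 = 2.5 / 4096 = 0.000610352 V = 0.610 mV.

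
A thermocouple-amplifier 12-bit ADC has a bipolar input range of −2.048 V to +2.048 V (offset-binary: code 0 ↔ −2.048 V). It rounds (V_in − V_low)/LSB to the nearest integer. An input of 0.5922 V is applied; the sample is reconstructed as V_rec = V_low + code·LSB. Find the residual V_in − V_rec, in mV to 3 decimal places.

0.200 mV

LSB = 4.096/2^12 = 1.000 mV.
(0.5922 − (−2.048))/0.001 = 2640.2000; round gives code 2640.
Code 2640 maps back to (−2.048) + 2640×0.001 V = 0.592 V.
V_in − V_rec = 0.0002 V = 0.200 mV.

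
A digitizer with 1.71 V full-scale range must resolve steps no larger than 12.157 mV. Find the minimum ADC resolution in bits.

8 bits

Number of steps required ≥ 1.71 V / 12.157 mV = 140.66.
Need 2^N ≥ 140.66; 2^7 = 128, 2^8 = 256.
Minimum N = 8.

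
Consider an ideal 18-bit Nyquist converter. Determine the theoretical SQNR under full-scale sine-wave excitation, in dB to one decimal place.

110.1 dB

SNR ≈ 6.02·N + 1.76 dB = 6.02·18 + 1.76 = 110.12 dB.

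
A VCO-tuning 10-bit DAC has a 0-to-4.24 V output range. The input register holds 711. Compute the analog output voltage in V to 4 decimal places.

2.9440 V

LSB = 4.24 V / 2^10 = 4.141 mV.
V_out = 0 + 711 × 0.00414063 V = 2.94398 V.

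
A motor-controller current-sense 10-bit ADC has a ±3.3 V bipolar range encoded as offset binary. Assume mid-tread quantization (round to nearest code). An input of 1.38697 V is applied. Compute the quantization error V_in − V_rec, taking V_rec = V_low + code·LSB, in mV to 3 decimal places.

Step size: 6.6 V ÷ 2^10 = 6.445 mV.
(1.38697 − (−3.3))/0.00644531 = 727.1905; round gives code 727.
Code 727 maps back to (−3.3) + 727×0.00644531 V = 1.3857422 V.
Error = 1.38697 − 1.3857422 = 0.00122781 V = 1.228 mV.

1.228 mV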